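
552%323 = 229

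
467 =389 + 78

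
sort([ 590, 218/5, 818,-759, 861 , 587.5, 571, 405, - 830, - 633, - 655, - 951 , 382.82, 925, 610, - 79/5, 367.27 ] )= [ - 951,-830, - 759, - 655, -633, - 79/5,218/5,367.27, 382.82, 405,  571, 587.5, 590,610,  818, 861,  925 ] 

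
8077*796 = 6429292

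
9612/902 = 4806/451 = 10.66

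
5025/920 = 1005/184 = 5.46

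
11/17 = 11/17 = 0.65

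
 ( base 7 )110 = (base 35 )1l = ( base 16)38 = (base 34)1M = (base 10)56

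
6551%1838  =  1037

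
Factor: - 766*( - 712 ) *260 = 2^6 * 5^1 * 13^1*89^1 * 383^1 = 141801920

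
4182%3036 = 1146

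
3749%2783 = 966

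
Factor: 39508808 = 2^3*4938601^1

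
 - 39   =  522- 561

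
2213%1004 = 205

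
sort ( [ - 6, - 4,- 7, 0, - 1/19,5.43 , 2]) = [  -  7,  -  6,-4, -1/19,0,2, 5.43 ]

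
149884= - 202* ( - 742)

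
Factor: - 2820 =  - 2^2*3^1*5^1*47^1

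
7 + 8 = 15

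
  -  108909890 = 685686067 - 794595957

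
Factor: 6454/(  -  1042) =  -  7^1*461^1*521^ (-1) = - 3227/521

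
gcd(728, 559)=13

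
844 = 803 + 41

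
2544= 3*848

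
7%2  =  1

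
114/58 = 1 + 28/29 = 1.97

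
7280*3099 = 22560720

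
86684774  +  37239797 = 123924571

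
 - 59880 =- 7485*8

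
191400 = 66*2900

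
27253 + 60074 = 87327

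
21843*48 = 1048464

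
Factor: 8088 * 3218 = 2^4*3^1*337^1*1609^1 = 26027184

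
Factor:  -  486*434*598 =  - 2^3*3^5*7^1*13^1*23^1 *31^1 = -126132552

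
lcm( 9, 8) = 72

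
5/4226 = 5/4226 = 0.00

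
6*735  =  4410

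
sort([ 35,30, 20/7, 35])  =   [ 20/7, 30,  35,  35]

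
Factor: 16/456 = 2/57 = 2^1*3^( - 1)*19^( - 1 )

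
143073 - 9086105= - 8943032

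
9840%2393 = 268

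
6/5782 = 3/2891 =0.00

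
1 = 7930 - 7929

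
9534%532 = 490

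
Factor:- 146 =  - 2^1*73^1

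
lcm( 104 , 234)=936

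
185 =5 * 37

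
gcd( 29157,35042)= 1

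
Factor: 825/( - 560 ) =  -165/112 = - 2^( - 4 )*3^1  *  5^1*7^ ( - 1)* 11^1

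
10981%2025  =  856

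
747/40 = 747/40 = 18.68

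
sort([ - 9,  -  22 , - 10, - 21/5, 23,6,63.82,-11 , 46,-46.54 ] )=[-46.54,-22,  -  11,-10,-9,- 21/5,6,23,46,  63.82 ]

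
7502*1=7502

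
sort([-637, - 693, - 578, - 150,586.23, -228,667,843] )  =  [ - 693, - 637, - 578, - 228,-150,586.23, 667, 843]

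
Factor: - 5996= - 2^2*1499^1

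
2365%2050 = 315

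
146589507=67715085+78874422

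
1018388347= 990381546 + 28006801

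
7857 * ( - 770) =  - 6049890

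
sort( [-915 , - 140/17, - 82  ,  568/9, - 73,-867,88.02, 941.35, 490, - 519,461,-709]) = [ - 915, - 867, - 709, - 519, - 82,- 73, - 140/17,568/9,88.02,461 , 490,941.35]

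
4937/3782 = 1 + 1155/3782 = 1.31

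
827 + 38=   865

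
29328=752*39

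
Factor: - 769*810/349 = - 622890/349= -  2^1*3^4 * 5^1*349^( - 1)*769^1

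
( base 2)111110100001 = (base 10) 4001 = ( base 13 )1a8a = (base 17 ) DE6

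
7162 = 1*7162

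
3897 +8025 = 11922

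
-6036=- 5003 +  - 1033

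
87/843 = 29/281= 0.10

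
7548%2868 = 1812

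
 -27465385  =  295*( - 93103 )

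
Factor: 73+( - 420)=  - 347^1 = - 347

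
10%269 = 10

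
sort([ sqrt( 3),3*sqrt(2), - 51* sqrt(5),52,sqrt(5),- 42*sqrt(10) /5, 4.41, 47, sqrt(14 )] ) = [ - 51*sqrt( 5),-42*sqrt( 10)/5, sqrt(3 ), sqrt( 5), sqrt( 14), 3 * sqrt ( 2),4.41,47, 52] 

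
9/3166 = 9/3166 = 0.00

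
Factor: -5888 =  - 2^8  *  23^1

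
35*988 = 34580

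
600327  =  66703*9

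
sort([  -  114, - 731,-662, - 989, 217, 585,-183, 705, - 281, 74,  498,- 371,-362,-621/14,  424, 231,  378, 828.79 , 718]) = [  -  989 , - 731 , - 662, - 371, - 362,-281, - 183,  -  114 ,-621/14,74,  217, 231, 378, 424,498, 585, 705 , 718, 828.79]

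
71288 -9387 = 61901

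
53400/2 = 26700 = 26700.00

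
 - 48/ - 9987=16/3329 =0.00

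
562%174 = 40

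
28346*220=6236120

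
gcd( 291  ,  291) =291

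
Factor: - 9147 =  - 3^1*3049^1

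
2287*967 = 2211529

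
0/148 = 0 = 0.00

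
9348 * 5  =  46740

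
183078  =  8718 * 21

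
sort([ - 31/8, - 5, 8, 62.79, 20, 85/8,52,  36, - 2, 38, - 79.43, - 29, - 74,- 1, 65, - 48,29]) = [-79.43,-74,  -  48, - 29,- 5, - 31/8, - 2, - 1,8, 85/8, 20 , 29, 36,38, 52, 62.79,65] 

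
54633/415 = 131+268/415 = 131.65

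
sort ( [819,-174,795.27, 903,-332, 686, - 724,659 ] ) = [ - 724, - 332, - 174,659,  686, 795.27, 819,  903 ]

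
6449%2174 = 2101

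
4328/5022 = 2164/2511 = 0.86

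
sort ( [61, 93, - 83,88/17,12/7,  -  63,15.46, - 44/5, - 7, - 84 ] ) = [ - 84,- 83, - 63, - 44/5, - 7,12/7,88/17, 15.46, 61,93 ] 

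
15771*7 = 110397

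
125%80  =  45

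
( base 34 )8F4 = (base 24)gmi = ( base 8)23042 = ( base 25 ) ffc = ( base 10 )9762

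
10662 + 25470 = 36132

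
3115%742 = 147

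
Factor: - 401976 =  - 2^3*3^3*1861^1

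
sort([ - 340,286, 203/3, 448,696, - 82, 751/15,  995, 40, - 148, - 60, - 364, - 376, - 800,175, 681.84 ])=[- 800, - 376, - 364,-340  ,-148, - 82, - 60,40, 751/15,203/3,175,286,448,681.84,696,995 ] 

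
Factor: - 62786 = -2^1*31393^1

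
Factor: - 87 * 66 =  - 2^1* 3^2* 11^1 * 29^1 = - 5742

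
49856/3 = 49856/3=16618.67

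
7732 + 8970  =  16702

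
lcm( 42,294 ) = 294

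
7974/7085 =7974/7085 =1.13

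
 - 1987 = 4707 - 6694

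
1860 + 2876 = 4736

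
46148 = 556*83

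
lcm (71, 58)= 4118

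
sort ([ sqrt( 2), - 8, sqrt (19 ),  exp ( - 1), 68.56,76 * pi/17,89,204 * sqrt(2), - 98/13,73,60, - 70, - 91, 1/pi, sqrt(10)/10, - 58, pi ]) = [ - 91, - 70, - 58, - 8, - 98/13,sqrt(  10 ) /10,1/pi,exp( - 1) , sqrt(2),  pi, sqrt( 19),76*pi/17, 60,  68.56 , 73,89,204*sqrt(2 )] 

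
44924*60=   2695440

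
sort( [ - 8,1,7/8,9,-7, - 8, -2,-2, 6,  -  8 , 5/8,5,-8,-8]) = [ - 8,-8,-8 , - 8, - 8, - 7,-2, - 2,5/8,7/8 , 1, 5,6,9 ]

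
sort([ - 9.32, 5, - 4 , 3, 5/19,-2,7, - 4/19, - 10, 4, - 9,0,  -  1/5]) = [ - 10, - 9.32 ,-9, - 4, - 2, -4/19 , - 1/5, 0 , 5/19, 3,4,5, 7]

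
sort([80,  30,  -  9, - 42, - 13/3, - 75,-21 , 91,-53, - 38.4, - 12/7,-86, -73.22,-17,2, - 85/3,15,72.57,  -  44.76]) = [-86,-75,-73.22,-53, - 44.76,-42,-38.4,  -  85/3,  -  21,-17,  -  9, - 13/3,-12/7, 2,15, 30,72.57, 80,91 ]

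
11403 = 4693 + 6710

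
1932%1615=317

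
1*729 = 729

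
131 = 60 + 71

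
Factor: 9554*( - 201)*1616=-3103292064 = - 2^5*3^1*17^1*67^1*101^1 * 281^1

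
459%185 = 89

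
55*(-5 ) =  - 275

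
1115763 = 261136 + 854627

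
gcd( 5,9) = 1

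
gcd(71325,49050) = 225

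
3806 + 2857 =6663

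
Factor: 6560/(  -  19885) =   -  2^5*97^( - 1) = - 32/97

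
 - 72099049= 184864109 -256963158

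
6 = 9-3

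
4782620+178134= 4960754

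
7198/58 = 3599/29 = 124.10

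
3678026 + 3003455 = 6681481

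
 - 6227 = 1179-7406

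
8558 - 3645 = 4913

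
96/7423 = 96/7423 = 0.01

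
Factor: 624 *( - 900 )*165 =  - 2^6*3^4*5^3*11^1*13^1 = - 92664000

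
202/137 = 1 + 65/137 = 1.47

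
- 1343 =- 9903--8560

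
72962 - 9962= 63000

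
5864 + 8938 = 14802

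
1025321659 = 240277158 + 785044501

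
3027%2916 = 111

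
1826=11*166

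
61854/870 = 71+14/145=71.10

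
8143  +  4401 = 12544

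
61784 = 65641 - 3857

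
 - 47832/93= - 515 + 21/31 = -514.32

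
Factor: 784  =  2^4 * 7^2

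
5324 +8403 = 13727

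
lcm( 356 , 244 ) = 21716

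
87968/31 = 87968/31 = 2837.68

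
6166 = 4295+1871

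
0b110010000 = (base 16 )190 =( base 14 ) 208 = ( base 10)400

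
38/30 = 1 + 4/15=   1.27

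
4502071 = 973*4627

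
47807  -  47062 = 745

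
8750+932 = 9682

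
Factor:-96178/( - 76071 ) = 2^1*3^( - 1)*19^1 * 2531^1*25357^( - 1) 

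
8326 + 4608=12934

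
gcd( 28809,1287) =99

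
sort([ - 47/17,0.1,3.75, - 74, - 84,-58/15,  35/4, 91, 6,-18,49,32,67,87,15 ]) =[ - 84, - 74,-18,-58/15,  -  47/17,0.1, 3.75, 6,35/4,15,32,49, 67, 87, 91 ]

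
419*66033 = 27667827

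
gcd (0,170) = 170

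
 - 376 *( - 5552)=2087552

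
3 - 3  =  0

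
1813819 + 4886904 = 6700723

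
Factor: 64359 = 3^2*7151^1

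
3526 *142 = 500692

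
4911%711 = 645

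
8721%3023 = 2675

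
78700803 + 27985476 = 106686279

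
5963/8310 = 5963/8310 = 0.72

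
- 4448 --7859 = 3411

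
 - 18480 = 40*(- 462 )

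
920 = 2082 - 1162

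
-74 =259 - 333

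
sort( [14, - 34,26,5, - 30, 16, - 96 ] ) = [  -  96, - 34 , - 30, 5,14, 16, 26 ] 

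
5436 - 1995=3441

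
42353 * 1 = 42353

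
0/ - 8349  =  0/1 = - 0.00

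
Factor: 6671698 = 2^1*11^2*19^1*1451^1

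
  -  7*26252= - 183764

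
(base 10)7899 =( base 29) 9BB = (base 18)166f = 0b1111011011011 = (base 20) jej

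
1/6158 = 1/6158 = 0.00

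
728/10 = 364/5 = 72.80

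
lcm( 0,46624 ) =0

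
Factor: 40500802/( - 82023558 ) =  - 20250401/41011779= - 3^( - 1)*3499^ ( - 1)*3907^( - 1)*20250401^1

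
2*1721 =3442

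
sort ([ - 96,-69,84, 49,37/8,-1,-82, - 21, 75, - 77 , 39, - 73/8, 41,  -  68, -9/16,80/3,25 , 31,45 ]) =[ - 96, - 82,-77, - 69, - 68, - 21,-73/8, - 1,-9/16,37/8,25,80/3,31,39, 41,  45,49  ,  75,84 ] 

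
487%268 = 219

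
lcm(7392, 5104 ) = 214368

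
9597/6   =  1599 + 1/2 = 1599.50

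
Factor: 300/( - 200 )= - 3/2 = - 2^( - 1 )*3^1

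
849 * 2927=2485023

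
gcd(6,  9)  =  3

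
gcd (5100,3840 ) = 60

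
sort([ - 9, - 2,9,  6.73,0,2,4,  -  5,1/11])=[ - 9, - 5, - 2 , 0,1/11,  2, 4 , 6.73,9] 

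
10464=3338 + 7126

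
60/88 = 15/22= 0.68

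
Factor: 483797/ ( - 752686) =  - 2^( - 1)*11^( - 1)*19^1*25463^1*34213^ ( - 1) 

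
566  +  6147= 6713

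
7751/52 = 149  +  3/52 = 149.06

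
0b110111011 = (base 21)102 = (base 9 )542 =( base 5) 3233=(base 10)443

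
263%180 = 83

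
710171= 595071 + 115100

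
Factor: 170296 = 2^3 * 7^1 * 3041^1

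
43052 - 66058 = -23006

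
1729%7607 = 1729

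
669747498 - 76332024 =593415474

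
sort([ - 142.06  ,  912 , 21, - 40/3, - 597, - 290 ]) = [ - 597,  -  290, - 142.06 , - 40/3 , 21, 912 ] 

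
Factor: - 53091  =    -  3^2*17^1*347^1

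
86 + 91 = 177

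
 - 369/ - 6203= 369/6203=0.06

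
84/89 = 84/89= 0.94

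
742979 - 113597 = 629382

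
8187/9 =2729/3 = 909.67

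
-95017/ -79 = 1202 + 59/79 = 1202.75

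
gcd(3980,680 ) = 20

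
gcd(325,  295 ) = 5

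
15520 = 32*485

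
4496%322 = 310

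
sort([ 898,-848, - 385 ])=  [ - 848, - 385, 898 ]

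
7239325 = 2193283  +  5046042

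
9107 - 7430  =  1677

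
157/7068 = 157/7068 = 0.02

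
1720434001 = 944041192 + 776392809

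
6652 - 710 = 5942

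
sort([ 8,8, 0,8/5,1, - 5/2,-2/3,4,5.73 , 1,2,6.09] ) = [-5/2,  -  2/3,0,1, 1,8/5,2,4,5.73,6.09, 8,  8 ]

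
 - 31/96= - 31/96 = -  0.32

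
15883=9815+6068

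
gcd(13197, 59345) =83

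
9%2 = 1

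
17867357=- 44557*( - 401)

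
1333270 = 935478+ 397792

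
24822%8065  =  627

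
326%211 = 115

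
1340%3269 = 1340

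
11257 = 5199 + 6058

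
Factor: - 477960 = - 2^3* 3^1* 5^1*7^1 * 569^1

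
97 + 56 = 153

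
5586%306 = 78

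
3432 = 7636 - 4204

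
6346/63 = 6346/63 = 100.73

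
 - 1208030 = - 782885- 425145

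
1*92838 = 92838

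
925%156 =145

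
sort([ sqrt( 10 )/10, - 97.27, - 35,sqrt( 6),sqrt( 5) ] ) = [ - 97.27, - 35, sqrt(10 ) /10,sqrt( 5),sqrt(6)]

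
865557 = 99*8743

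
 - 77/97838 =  - 1 + 97761/97838 = - 0.00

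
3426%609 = 381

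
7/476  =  1/68 =0.01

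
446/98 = 223/49 = 4.55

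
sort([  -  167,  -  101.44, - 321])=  [ -321, - 167,-101.44] 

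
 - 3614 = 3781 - 7395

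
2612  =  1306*2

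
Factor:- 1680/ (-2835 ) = 16/27 = 2^4*3^ ( - 3)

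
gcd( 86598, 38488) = 9622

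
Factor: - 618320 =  - 2^4*  5^1*59^1*131^1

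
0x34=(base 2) 110100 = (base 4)310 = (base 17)31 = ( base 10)52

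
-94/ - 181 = 94/181 = 0.52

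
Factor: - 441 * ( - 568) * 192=48093696 = 2^9*3^3  *7^2*71^1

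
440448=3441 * 128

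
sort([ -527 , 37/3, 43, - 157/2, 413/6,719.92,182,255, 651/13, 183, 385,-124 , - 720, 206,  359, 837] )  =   [ - 720, - 527, - 124,-157/2, 37/3,43,651/13, 413/6,182, 183, 206, 255, 359,385, 719.92,837 ]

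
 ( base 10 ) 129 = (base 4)2001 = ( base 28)4H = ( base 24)59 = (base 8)201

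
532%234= 64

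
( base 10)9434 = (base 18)1b22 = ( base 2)10010011011010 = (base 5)300214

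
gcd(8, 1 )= 1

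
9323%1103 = 499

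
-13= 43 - 56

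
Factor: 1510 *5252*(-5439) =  - 43134098280 = -2^3*3^1*5^1*7^2 * 13^1 * 37^1*101^1*151^1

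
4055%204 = 179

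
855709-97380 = 758329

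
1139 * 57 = 64923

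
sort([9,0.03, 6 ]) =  [0.03, 6,9]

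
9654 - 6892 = 2762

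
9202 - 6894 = 2308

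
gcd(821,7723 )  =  1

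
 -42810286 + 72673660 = 29863374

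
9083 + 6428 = 15511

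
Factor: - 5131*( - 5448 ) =27953688 = 2^3 * 3^1*7^1*227^1*733^1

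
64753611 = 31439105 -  -33314506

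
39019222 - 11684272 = 27334950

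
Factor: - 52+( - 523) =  - 5^2*23^1 = - 575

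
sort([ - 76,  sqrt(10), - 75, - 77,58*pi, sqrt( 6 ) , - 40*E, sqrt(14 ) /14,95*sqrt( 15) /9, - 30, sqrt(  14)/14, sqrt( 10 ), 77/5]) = [ - 40*E, - 77,-76, - 75,  -  30, sqrt ( 14 ) /14, sqrt( 14 )/14, sqrt(6), sqrt(10 ), sqrt ( 10), 77/5,  95*sqrt( 15 )/9, 58*pi ] 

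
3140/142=1570/71 =22.11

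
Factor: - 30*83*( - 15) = 2^1*3^2  *  5^2*83^1 = 37350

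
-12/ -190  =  6/95 = 0.06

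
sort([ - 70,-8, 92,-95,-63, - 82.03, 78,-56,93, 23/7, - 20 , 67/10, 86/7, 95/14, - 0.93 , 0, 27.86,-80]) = [  -  95, - 82.03,-80, - 70, - 63,-56,-20,-8, - 0.93 , 0, 23/7, 67/10,95/14, 86/7, 27.86, 78, 92, 93 ]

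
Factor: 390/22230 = 1/57 = 3^(-1 )*19^( - 1)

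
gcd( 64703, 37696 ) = 1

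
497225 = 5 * 99445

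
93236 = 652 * 143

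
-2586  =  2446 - 5032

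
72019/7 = 10288+3/7 = 10288.43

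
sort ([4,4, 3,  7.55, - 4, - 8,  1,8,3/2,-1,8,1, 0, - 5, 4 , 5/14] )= [-8, - 5, - 4, - 1, 0,5/14,1 , 1,3/2 , 3, 4, 4, 4,7.55,8, 8] 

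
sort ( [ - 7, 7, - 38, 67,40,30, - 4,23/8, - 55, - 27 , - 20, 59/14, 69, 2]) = [-55,-38, - 27 , - 20, - 7, - 4, 2, 23/8, 59/14, 7, 30, 40, 67 , 69]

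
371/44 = 8+19/44 = 8.43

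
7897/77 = 7897/77= 102.56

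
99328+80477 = 179805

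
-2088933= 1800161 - 3889094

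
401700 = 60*6695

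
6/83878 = 3/41939 = 0.00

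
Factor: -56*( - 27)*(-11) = - 16632 = - 2^3*3^3*7^1 * 11^1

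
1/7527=1/7527=0.00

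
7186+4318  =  11504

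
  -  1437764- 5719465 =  - 7157229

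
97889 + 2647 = 100536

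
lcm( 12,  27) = 108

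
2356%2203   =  153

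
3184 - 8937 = -5753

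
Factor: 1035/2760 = 2^( - 3)*3^1 = 3/8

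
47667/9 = 15889/3 = 5296.33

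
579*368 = 213072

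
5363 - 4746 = 617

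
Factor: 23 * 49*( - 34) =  - 38318 = - 2^1*7^2*17^1*23^1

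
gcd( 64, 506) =2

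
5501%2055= 1391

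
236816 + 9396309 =9633125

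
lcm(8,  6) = 24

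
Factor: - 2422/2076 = - 7/6= - 2^( - 1)*3^ (-1)*7^1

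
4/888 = 1/222= 0.00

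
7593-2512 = 5081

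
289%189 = 100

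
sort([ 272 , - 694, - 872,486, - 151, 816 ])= [-872 , - 694,-151 , 272 , 486 , 816]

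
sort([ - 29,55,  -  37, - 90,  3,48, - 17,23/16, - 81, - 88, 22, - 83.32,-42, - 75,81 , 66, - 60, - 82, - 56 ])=[ - 90,-88,  -  83.32,  -  82,-81,-75, - 60, - 56 , - 42, - 37, - 29,-17,23/16, 3,22,48,55,66, 81 ]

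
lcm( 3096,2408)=21672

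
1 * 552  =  552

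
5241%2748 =2493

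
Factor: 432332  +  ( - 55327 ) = 5^1*75401^1 = 377005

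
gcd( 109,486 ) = 1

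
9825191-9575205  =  249986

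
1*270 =270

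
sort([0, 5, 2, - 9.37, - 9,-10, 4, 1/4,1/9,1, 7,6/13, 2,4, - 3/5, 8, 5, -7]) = [ - 10, - 9.37, - 9,-7,  -  3/5 , 0, 1/9, 1/4, 6/13,1, 2, 2 , 4,4, 5,5, 7, 8] 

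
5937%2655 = 627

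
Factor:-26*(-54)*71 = 99684= 2^2*3^3*13^1*71^1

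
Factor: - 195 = -3^1*5^1 * 13^1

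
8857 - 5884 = 2973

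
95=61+34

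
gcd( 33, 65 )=1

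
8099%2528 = 515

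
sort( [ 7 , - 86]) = [ - 86, 7]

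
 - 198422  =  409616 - 608038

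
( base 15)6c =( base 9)123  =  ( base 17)60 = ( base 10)102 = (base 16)66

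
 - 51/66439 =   -  1 + 66388/66439 = - 0.00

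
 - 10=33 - 43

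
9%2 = 1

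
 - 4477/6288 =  - 4477/6288 = - 0.71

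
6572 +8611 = 15183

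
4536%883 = 121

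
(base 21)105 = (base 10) 446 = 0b110111110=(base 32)DU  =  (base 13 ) 284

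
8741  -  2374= 6367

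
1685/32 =1685/32   =  52.66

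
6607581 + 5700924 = 12308505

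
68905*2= 137810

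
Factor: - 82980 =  - 2^2*3^2*5^1*461^1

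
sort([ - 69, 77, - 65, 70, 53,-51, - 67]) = [ - 69, - 67,  -  65,-51,53,70 , 77] 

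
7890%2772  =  2346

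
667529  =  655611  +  11918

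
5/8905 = 1/1781  =  0.00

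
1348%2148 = 1348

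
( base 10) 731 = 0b1011011011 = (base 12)50b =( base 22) 1b5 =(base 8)1333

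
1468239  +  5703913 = 7172152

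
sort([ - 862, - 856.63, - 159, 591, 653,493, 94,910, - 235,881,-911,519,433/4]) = [ - 911 , - 862,  -  856.63, - 235, - 159 , 94, 433/4,493 , 519,  591 , 653,881, 910] 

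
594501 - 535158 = 59343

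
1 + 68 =69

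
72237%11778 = 1569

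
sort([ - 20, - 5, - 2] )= [-20, - 5,-2 ] 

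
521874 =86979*6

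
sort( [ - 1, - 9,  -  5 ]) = [ - 9, -5,-1]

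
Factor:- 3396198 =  - 2^1*3^1*13^1*43541^1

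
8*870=6960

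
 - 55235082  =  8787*(- 6286)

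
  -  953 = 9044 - 9997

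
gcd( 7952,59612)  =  28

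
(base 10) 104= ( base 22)4G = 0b1101000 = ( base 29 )3H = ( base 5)404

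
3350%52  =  22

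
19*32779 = 622801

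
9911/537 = 18+245/537 = 18.46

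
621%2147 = 621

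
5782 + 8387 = 14169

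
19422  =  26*747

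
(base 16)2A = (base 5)132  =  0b101010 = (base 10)42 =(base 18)26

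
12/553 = 12/553 = 0.02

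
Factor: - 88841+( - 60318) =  - 149159^1 = - 149159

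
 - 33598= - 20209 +- 13389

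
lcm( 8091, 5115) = 445005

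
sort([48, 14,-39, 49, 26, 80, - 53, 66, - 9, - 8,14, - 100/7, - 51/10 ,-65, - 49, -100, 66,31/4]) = [ - 100, - 65, - 53  , - 49, - 39, - 100/7, - 9, - 8, - 51/10, 31/4, 14,  14, 26, 48,  49, 66,  66, 80]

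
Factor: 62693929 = 23^1*2725823^1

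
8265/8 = 1033 + 1/8 = 1033.12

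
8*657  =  5256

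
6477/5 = 1295 + 2/5=1295.40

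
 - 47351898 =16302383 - 63654281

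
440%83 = 25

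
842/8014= 421/4007 = 0.11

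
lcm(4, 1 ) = 4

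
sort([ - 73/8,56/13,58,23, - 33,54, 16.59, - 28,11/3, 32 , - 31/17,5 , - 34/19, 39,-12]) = [ - 33,- 28, - 12, - 73/8, - 31/17, - 34/19,11/3,56/13,  5 , 16.59,  23,  32,39, 54 , 58]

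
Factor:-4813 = - 4813^1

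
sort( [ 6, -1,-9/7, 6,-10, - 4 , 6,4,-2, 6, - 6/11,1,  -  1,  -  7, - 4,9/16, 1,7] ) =[ - 10 , - 7,  -  4, - 4, - 2,-9/7, - 1,-1,-6/11,9/16,1, 1, 4, 6,6, 6,6,7 ] 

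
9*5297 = 47673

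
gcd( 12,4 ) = 4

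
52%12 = 4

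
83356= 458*182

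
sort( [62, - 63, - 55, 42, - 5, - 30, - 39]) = [ - 63,  -  55, - 39, - 30, - 5,42,62]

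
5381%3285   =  2096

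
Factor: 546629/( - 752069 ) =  - 61^( - 1)*71^1*7699^1*12329^(- 1) 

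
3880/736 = 5 + 25/92  =  5.27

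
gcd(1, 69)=1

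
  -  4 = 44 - 48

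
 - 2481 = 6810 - 9291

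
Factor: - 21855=-3^1*5^1 * 31^1*47^1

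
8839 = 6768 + 2071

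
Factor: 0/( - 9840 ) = 0 = 0^1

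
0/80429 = 0=0.00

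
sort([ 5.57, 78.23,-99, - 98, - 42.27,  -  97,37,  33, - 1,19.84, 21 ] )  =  [ - 99,  -  98, - 97, - 42.27, - 1,5.57  ,  19.84,21, 33,37, 78.23 ]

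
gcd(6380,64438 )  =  638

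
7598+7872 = 15470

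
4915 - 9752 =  - 4837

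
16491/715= 16491/715= 23.06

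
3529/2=1764 + 1/2= 1764.50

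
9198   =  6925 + 2273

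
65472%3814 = 634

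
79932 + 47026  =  126958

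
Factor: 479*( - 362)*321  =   - 2^1*3^1*107^1*181^1*479^1  =  -55660758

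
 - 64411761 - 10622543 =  - 75034304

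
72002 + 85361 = 157363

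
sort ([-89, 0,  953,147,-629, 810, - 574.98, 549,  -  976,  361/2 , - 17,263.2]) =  [ - 976, - 629, - 574.98, - 89,  -  17 , 0 , 147, 361/2, 263.2, 549 , 810 , 953]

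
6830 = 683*10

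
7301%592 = 197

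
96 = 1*96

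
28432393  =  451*63043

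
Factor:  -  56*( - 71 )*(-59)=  - 2^3*7^1*59^1*71^1 =- 234584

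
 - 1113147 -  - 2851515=1738368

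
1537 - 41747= -40210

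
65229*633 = 41289957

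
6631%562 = 449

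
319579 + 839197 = 1158776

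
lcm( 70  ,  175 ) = 350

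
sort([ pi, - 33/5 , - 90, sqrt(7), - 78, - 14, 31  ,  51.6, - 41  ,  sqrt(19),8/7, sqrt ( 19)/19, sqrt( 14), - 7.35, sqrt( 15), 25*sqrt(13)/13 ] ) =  [ - 90, - 78,  -  41, - 14, - 7.35,- 33/5 , sqrt(19)/19, 8/7,  sqrt (7), pi,  sqrt(14), sqrt( 15), sqrt(19),25 * sqrt(13)/13, 31 , 51.6 ]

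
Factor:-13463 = - 13463^1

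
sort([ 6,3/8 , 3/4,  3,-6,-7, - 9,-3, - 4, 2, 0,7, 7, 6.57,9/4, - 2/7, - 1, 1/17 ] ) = [ - 9, - 7,-6, - 4,-3,  -  1,-2/7,0,  1/17, 3/8,3/4,2 , 9/4,  3, 6,6.57, 7, 7]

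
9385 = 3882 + 5503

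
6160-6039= 121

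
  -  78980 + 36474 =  - 42506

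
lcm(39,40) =1560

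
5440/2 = 2720 = 2720.00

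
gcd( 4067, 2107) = 49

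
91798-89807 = 1991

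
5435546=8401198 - 2965652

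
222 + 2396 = 2618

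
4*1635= 6540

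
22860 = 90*254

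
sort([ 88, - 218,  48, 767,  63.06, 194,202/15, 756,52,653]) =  [-218,202/15,48, 52,63.06,88,194,653, 756, 767 ] 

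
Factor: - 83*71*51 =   -  3^1*17^1*71^1*83^1 = -300543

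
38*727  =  27626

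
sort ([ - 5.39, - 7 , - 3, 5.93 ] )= [ - 7, - 5.39, - 3, 5.93] 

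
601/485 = 601/485  =  1.24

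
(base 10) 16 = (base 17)g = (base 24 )G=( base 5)31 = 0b10000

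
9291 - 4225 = 5066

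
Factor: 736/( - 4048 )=-2/11 =- 2^1*11^( - 1) 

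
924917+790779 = 1715696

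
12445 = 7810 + 4635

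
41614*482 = 20057948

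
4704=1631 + 3073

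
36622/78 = 18311/39 = 469.51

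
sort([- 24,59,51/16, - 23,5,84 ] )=[ - 24, - 23 , 51/16,5,59,  84 ] 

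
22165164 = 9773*2268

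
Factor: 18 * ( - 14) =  - 252 = -2^2*3^2*7^1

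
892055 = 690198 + 201857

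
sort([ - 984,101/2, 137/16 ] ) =[-984,137/16,101/2] 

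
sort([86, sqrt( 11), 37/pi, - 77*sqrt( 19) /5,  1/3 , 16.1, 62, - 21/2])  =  [-77*sqrt(19) /5, - 21/2 , 1/3, sqrt( 11) , 37/pi,16.1, 62, 86] 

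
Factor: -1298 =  - 2^1 * 11^1*59^1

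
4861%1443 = 532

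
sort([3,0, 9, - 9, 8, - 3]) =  [ - 9, - 3,0,3, 8,  9 ]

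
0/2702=0 =0.00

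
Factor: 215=5^1 * 43^1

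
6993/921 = 2331/307  =  7.59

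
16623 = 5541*3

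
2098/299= 2098/299 = 7.02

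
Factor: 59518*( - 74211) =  - 2^1 * 3^1* 29^1*853^1*29759^1 = - 4416890298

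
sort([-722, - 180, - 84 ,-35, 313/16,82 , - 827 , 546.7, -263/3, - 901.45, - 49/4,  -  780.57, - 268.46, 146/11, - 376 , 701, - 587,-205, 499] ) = [ - 901.45,- 827, - 780.57, - 722, - 587, - 376, - 268.46,-205, - 180, - 263/3, - 84,-35, - 49/4, 146/11, 313/16, 82,499, 546.7,701]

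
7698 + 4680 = 12378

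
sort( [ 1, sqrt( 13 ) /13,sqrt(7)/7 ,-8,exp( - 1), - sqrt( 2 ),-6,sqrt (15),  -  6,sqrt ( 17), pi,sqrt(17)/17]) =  [ - 8, - 6,  -  6, - sqrt( 2),sqrt( 17)/17,sqrt( 13)/13,exp( - 1), sqrt(7)/7, 1,pi,sqrt(15), sqrt(17)]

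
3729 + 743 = 4472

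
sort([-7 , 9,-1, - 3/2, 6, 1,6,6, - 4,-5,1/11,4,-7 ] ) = [ - 7,-7,  -  5,-4, -3/2 , - 1, 1/11 , 1,  4, 6,6,6, 9]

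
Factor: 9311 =9311^1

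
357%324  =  33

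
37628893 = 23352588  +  14276305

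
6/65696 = 3/32848 = 0.00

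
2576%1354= 1222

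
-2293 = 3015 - 5308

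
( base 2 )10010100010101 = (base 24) gbd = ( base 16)2515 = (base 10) 9493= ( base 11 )7150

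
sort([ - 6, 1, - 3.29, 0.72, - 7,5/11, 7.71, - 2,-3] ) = [ - 7, -6, - 3.29, - 3, - 2, 5/11,0.72,1, 7.71 ]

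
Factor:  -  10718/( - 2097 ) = 46/9 = 2^1*3^(-2 )*23^1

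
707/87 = 8  +  11/87 = 8.13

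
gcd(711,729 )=9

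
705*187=131835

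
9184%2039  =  1028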